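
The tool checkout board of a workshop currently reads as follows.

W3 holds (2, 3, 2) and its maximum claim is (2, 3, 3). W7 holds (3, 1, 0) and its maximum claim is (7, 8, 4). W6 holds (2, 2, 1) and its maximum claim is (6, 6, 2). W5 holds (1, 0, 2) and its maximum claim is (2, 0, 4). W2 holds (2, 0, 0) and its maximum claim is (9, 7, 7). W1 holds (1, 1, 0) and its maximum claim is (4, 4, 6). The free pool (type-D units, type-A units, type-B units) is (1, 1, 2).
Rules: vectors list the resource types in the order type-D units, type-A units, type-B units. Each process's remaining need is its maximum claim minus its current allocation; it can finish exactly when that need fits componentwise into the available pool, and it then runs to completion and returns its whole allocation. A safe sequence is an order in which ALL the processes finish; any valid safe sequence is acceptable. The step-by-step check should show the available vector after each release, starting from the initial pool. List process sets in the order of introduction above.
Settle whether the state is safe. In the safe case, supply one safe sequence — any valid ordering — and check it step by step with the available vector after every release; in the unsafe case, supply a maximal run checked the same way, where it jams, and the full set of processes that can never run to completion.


SAFE — a valid safe sequence is W3, W5, W6, W1, W7, W2.
Key observation: the order's first zero-slack moment is W6 ((4, 4, 1) needed, (4, 4, 6) free — a requested resource with nothing to spare).
Walking it through:
  pool = (1, 1, 2)
  run W3 (needs (0, 0, 1), free (1, 1, 2)); after release of (2, 3, 2) the pool is (3, 4, 4)
  run W5 (needs (1, 0, 2), free (3, 4, 4)); after release of (1, 0, 2) the pool is (4, 4, 6)
  run W6 (needs (4, 4, 1), free (4, 4, 6)); after release of (2, 2, 1) the pool is (6, 6, 7)
  run W1 (needs (3, 3, 6), free (6, 6, 7)); after release of (1, 1, 0) the pool is (7, 7, 7)
  run W7 (needs (4, 7, 4), free (7, 7, 7)); after release of (3, 1, 0) the pool is (10, 8, 7)
  run W2 (needs (7, 7, 7), free (10, 8, 7)); after release of (2, 0, 0) the pool is (12, 8, 7)


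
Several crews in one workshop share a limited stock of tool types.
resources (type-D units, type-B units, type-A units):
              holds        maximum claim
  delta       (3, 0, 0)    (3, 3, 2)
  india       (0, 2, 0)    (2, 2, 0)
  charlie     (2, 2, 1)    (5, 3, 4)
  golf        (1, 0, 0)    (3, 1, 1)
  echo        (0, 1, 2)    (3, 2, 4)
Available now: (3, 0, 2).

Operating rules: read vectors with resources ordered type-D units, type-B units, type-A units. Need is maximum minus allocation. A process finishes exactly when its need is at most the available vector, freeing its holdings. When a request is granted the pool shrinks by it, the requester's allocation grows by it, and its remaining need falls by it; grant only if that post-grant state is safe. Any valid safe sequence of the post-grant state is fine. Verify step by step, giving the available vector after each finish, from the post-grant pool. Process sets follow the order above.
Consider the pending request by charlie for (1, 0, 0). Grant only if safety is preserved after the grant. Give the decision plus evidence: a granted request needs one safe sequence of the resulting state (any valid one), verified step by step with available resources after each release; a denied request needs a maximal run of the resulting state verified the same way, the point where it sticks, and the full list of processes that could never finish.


GRANT. The post-grant state is safe; one safe sequence: india, golf, echo, delta, charlie.
Key observation: after the grant the pool drops to (2, 0, 2), which still lets india finish first and unwind the rest.
Verifying the post-grant state step by step:
  pool = (2, 0, 2)
  run india (needs (2, 0, 0), free (2, 0, 2)); after release of (0, 2, 0) the pool is (2, 2, 2)
  run golf (needs (2, 1, 1), free (2, 2, 2)); after release of (1, 0, 0) the pool is (3, 2, 2)
  run echo (needs (3, 1, 2), free (3, 2, 2)); after release of (0, 1, 2) the pool is (3, 3, 4)
  run delta (needs (0, 3, 2), free (3, 3, 4)); after release of (3, 0, 0) the pool is (6, 3, 4)
  run charlie (needs (2, 1, 3), free (6, 3, 4)); after release of (3, 2, 1) the pool is (9, 5, 5)


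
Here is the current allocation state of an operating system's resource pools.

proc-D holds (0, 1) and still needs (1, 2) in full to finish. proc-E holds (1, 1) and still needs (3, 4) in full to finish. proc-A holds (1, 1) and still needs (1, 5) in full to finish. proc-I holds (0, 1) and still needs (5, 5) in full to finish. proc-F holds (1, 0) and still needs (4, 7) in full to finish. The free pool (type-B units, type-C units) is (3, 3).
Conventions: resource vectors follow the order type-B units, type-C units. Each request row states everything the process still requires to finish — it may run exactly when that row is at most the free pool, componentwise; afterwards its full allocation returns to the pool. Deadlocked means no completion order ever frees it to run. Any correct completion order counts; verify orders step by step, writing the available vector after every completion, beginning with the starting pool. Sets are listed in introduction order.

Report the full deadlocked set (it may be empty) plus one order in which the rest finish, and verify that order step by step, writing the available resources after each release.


The deadlocked set is empty.
Key observation: proc-D fits the free pool immediately, and its release cascades until everyone finishes.
A valid finishing order for the others: proc-D, proc-E, proc-A, proc-I, proc-F. Check, step by step:
  pool = (3, 3)
  run proc-D (needs (1, 2), free (3, 3)); after release of (0, 1) the pool is (3, 4)
  run proc-E (needs (3, 4), free (3, 4)); after release of (1, 1) the pool is (4, 5)
  run proc-A (needs (1, 5), free (4, 5)); after release of (1, 1) the pool is (5, 6)
  run proc-I (needs (5, 5), free (5, 6)); after release of (0, 1) the pool is (5, 7)
  run proc-F (needs (4, 7), free (5, 7)); after release of (1, 0) the pool is (6, 7)


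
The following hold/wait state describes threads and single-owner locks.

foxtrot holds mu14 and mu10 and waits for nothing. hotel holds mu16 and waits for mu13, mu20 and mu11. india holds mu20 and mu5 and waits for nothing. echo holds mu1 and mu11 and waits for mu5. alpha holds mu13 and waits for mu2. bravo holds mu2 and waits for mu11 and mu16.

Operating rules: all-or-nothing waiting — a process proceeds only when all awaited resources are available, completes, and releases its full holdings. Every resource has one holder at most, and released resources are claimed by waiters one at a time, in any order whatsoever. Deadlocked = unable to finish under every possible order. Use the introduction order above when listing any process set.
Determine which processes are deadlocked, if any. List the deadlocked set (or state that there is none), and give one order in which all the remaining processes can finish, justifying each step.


Deadlocked set: hotel, alpha and bravo.
Key observation: the cycle hotel -> alpha -> bravo -> hotel can never break — each member waits on the next; no other process is dragged down with it.
A valid finishing order for the others: india, foxtrot, echo.
Step-by-step check:
  india waits on nothing -> runs at once and releases mu20 and mu5
  foxtrot waits on nothing -> runs at once and releases mu14 and mu10
  echo waits on mu5 — all released -> runs and releases mu1 and mu11


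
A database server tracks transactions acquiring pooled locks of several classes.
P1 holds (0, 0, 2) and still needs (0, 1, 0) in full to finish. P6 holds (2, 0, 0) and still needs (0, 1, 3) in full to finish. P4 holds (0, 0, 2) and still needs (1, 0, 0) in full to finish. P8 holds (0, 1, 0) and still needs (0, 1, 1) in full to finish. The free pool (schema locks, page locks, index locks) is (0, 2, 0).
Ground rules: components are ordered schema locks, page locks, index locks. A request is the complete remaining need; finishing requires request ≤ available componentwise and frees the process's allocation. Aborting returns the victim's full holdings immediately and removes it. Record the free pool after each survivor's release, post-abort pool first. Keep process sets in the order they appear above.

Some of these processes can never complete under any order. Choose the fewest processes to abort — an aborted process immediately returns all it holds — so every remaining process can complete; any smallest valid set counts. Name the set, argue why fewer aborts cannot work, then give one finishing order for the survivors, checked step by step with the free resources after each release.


The answer: abort P4.
Key observation: before aborting P4, P6 was permanently blocked — no order could ever run it; afterwards it completes at step 2.
Minimality: the empty abort set fails — the state is deadlocked as it stands.
Survivors finish in the order: P1, P6, P8. Verifying each step (pool after the aborts first):
  pool = (0, 2, 2)
  run P1 (needs (0, 1, 0), free (0, 2, 2)); after release of (0, 0, 2) the pool is (0, 2, 4)
  run P6 (needs (0, 1, 3), free (0, 2, 4)); after release of (2, 0, 0) the pool is (2, 2, 4)
  run P8 (needs (0, 1, 1), free (2, 2, 4)); after release of (0, 1, 0) the pool is (2, 3, 4)


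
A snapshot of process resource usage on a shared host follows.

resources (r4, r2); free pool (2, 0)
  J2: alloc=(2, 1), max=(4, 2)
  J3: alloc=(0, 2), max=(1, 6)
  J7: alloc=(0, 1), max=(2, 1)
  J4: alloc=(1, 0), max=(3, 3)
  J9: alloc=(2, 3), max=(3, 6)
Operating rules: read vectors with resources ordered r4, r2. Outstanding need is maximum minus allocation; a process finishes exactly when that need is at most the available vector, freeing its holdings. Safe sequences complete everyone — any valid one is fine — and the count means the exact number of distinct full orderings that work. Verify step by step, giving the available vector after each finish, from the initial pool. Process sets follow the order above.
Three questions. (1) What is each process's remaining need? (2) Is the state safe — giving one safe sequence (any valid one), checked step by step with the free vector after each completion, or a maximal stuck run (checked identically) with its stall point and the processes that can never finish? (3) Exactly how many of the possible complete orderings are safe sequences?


(1) Outstanding need per process (order r4, r2):
  J2: (2, 1)
  J3: (1, 4)
  J7: (2, 0)
  J4: (2, 3)
  J9: (1, 3)
(2) The state is UNSAFE.
Key observation: the wall is r2: completing J7, J2 brings the pool only to (4, 2), and all the rest need more.
A maximal execution: J7, J2 — then nothing else fits. Check, step by step:
  pool = (2, 0)
  run J7 (needs (2, 0), free (2, 0)); after release of (0, 1) the pool is (2, 1)
  run J2 (needs (2, 1), free (2, 1)); after release of (2, 1) the pool is (4, 2)
  blocked: J3 wants (1, 4), pool (4, 2) — not enough r2
  blocked: J4 wants (2, 3), pool (4, 2) — not enough r2
  blocked: J9 wants (1, 3), pool (4, 2) — not enough r2
Processes that can never finish: J3, J4 and J9.
(3) Precisely 0 of the possible complete orderings are safe sequences.


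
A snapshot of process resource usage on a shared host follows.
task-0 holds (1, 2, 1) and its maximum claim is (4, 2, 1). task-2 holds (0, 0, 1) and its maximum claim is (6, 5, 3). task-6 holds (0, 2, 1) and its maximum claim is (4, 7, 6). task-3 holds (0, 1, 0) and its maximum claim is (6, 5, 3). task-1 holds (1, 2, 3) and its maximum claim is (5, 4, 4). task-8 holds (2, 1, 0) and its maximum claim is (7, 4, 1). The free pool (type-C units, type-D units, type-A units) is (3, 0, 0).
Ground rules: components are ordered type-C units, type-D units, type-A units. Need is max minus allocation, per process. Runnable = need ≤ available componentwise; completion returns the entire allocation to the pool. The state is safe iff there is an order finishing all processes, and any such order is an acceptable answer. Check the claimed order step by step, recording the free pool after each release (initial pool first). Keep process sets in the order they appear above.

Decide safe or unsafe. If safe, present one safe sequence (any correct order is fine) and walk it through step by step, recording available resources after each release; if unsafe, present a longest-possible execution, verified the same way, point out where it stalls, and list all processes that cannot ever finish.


The state is SAFE; one workable sequence: task-0, task-1, task-8, task-2, task-6, task-3.
Key observation: the first exact fit in this order is task-0 — it needs (3, 0, 0) with (3, 0, 0) free, meeting a requested resource to the last unit.
Verifying each step:
  pool = (3, 0, 0)
  task-0 needs (3, 0, 0) <= (3, 0, 0) -> finishes; pool += (1, 2, 1) = (4, 2, 1)
  task-1 needs (4, 2, 1) <= (4, 2, 1) -> finishes; pool += (1, 2, 3) = (5, 4, 4)
  task-8 needs (5, 3, 1) <= (5, 4, 4) -> finishes; pool += (2, 1, 0) = (7, 5, 4)
  task-2 needs (6, 5, 2) <= (7, 5, 4) -> finishes; pool += (0, 0, 1) = (7, 5, 5)
  task-6 needs (4, 5, 5) <= (7, 5, 5) -> finishes; pool += (0, 2, 1) = (7, 7, 6)
  task-3 needs (6, 4, 3) <= (7, 7, 6) -> finishes; pool += (0, 1, 0) = (7, 8, 6)


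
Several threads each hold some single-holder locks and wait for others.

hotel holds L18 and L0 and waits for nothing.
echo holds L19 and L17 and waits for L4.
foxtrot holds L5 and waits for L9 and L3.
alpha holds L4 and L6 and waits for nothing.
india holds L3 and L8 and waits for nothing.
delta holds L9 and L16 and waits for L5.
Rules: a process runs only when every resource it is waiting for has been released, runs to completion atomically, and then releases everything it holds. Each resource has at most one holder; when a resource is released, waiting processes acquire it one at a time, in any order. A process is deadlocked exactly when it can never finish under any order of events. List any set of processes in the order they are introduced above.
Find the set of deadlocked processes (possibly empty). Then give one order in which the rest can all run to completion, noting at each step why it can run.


Deadlocked: foxtrot and delta.
Key observation: the cycle foxtrot -> delta -> foxtrot can never break — each member waits on the next; no other process is dragged down with it.
The rest can finish in the order alpha, india, echo, hotel.
Walking it through:
  run alpha (it waits on nothing); releases L4 and L6
  run india (it waits on nothing); releases L3 and L8
  echo waits on L4 — all released -> runs and releases L19 and L17
  run hotel (it waits on nothing); releases L18 and L0


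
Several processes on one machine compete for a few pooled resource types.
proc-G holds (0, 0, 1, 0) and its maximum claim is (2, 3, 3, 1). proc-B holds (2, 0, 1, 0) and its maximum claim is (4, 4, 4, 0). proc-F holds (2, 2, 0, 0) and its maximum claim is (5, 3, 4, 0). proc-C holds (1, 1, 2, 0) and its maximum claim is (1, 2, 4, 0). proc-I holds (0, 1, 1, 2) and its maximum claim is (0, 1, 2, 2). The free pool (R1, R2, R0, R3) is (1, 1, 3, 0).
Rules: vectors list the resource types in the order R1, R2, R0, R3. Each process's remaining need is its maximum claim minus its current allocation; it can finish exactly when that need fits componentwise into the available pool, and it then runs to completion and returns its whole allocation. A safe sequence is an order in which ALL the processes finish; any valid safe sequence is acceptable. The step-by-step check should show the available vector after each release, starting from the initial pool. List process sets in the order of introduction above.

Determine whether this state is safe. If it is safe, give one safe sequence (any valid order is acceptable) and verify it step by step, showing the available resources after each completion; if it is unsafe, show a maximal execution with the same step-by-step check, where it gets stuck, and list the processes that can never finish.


UNSAFE.
Key observation: after proc-C, proc-I, proc-G the pool peaks at (2, 3, 7, 2), and each blocked process is short somewhere: proc-B on R2; proc-F on R1.
A maximal execution: proc-C, proc-I, proc-G — then nothing else fits. Verifying each step:
  pool = (1, 1, 3, 0)
  proc-C: need (0, 1, 2, 0) fits (1, 1, 3, 0); releases (1, 1, 2, 0), pool now (2, 2, 5, 0)
  proc-I: need (0, 0, 1, 0) fits (2, 2, 5, 0); releases (0, 1, 1, 2), pool now (2, 3, 6, 2)
  proc-G: need (2, 3, 2, 1) fits (2, 3, 6, 2); releases (0, 0, 1, 0), pool now (2, 3, 7, 2)
  proc-B still needs (2, 4, 3, 0) but only (2, 3, 7, 2) is free — short on R2
  proc-F still needs (3, 1, 4, 0) but only (2, 3, 7, 2) is free — short on R1
Permanently blocked: proc-B and proc-F.


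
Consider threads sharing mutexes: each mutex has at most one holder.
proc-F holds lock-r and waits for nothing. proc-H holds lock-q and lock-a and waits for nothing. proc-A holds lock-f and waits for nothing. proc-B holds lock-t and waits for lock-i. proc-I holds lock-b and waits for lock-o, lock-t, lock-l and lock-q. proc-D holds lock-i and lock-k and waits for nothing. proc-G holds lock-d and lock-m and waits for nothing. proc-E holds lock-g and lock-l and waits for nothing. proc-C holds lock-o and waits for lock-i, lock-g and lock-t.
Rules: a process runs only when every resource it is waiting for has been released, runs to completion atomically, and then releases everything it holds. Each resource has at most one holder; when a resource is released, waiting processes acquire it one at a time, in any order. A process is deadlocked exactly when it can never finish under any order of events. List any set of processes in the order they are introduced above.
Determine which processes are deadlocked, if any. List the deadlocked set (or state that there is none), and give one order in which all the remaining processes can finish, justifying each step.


No process is deadlocked.
Key observation: every chain of waits terminates; starting from the processes that wait on nothing, all the rest unlock in turn.
The rest can finish in the order proc-A, proc-D, proc-B, proc-H, proc-E, proc-F, proc-C, proc-G, proc-I.
Verifying each step:
  proc-A: no waits; runs immediately, freeing lock-f
  proc-D: no waits; runs immediately, freeing lock-i and lock-k
  run proc-B (all its waits — lock-i — are resolved); releases lock-t
  proc-H: no waits; runs immediately, freeing lock-q and lock-a
  proc-E: no waits; runs immediately, freeing lock-g and lock-l
  proc-F: no waits; runs immediately, freeing lock-r
  run proc-C (all its waits — lock-i, lock-g and lock-t — are resolved); releases lock-o
  proc-G: no waits; runs immediately, freeing lock-d and lock-m
  run proc-I (all its waits — lock-o, lock-t, lock-l and lock-q — are resolved); releases lock-b


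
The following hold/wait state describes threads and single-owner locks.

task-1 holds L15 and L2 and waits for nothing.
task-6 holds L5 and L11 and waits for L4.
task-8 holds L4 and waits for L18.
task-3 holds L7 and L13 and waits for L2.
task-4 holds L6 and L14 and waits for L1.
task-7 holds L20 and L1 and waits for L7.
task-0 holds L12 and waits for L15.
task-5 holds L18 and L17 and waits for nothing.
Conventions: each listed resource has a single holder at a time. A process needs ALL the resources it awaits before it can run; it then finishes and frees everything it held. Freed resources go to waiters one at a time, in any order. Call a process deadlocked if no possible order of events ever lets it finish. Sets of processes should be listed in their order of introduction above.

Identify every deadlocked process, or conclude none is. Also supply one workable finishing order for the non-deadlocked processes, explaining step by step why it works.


The deadlocked set is empty.
Key observation: every chain of waits terminates; starting from the processes that wait on nothing, all the rest unlock in turn.
A valid finishing order for the others: task-1, task-5, task-0, task-8, task-3, task-7, task-6, task-4.
Check, step by step:
  run task-1 (it waits on nothing); releases L15 and L2
  run task-5 (it waits on nothing); releases L18 and L17
  task-0: everything it awaited (L15) is free; runs, freeing L12
  task-8: everything it awaited (L18) is free; runs, freeing L4
  task-3: everything it awaited (L2) is free; runs, freeing L7 and L13
  task-7: everything it awaited (L7) is free; runs, freeing L20 and L1
  task-6: everything it awaited (L4) is free; runs, freeing L5 and L11
  task-4: everything it awaited (L1) is free; runs, freeing L6 and L14


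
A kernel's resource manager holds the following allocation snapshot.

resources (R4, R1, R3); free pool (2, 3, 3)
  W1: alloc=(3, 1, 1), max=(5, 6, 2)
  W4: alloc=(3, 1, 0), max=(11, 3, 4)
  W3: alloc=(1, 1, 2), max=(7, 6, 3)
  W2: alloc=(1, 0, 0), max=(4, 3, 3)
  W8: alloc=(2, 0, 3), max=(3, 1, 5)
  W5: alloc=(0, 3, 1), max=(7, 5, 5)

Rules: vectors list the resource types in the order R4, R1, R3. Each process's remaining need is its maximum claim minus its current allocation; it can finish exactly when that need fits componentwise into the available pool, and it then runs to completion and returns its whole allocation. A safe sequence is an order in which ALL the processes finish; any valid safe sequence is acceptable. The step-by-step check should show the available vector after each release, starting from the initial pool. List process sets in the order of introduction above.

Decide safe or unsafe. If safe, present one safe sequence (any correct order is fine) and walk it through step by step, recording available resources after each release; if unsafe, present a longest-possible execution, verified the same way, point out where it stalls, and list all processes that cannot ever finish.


UNSAFE.
Key observation: after W8, W2 the pool peaks at (5, 3, 6), and each blocked process is short somewhere: W1 on R1; W4 on R4; W3 on R4, R1; W5 on R4.
A maximal execution: W8, W2 — then nothing else fits. Verifying each step:
  pool = (2, 3, 3)
  run W8 (needs (1, 1, 2), free (2, 3, 3)); after release of (2, 0, 3) the pool is (4, 3, 6)
  run W2 (needs (3, 3, 3), free (4, 3, 6)); after release of (1, 0, 0) the pool is (5, 3, 6)
  blocked: W1 wants (2, 5, 1), pool (5, 3, 6) — not enough R1
  blocked: W4 wants (8, 2, 4), pool (5, 3, 6) — not enough R4
  blocked: W3 wants (6, 5, 1), pool (5, 3, 6) — not enough R4 and R1
  blocked: W5 wants (7, 2, 4), pool (5, 3, 6) — not enough R4
Processes that can never finish: W1, W4, W3 and W5.


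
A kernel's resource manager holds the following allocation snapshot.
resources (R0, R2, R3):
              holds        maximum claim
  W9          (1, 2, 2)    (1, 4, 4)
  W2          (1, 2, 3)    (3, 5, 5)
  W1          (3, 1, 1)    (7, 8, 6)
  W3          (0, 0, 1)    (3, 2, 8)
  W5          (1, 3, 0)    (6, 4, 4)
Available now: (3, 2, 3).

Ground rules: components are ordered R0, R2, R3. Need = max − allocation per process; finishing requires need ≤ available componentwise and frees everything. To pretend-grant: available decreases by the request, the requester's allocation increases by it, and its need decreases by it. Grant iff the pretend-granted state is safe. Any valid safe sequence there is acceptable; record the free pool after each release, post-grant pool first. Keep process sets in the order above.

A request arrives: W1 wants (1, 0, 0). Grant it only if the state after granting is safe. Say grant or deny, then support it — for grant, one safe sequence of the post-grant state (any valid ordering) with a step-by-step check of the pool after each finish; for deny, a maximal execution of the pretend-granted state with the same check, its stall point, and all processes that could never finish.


DENY — the pretend-granted state is unsafe.
Key observation: after W9, W2, W3 the pool peaks at (4, 6, 9), and each blocked process is short somewhere: W1 on R2; W5 on R0.
After a pretend grant, a maximal execution: W9, W2, W3 — then nothing else fits. Verifying each step:
  pool = (2, 2, 3)
  W9 needs (0, 2, 2) <= (2, 2, 3) -> finishes; pool += (1, 2, 2) = (3, 4, 5)
  W2 needs (2, 3, 2) <= (3, 4, 5) -> finishes; pool += (1, 2, 3) = (4, 6, 8)
  W3 needs (3, 2, 7) <= (4, 6, 8) -> finishes; pool += (0, 0, 1) = (4, 6, 9)
  W1 still needs (3, 7, 5) but only (4, 6, 9) is free — short on R2
  W5 still needs (5, 1, 4) but only (4, 6, 9) is free — short on R0
Had the request been granted, W1 and W5 could never finish.


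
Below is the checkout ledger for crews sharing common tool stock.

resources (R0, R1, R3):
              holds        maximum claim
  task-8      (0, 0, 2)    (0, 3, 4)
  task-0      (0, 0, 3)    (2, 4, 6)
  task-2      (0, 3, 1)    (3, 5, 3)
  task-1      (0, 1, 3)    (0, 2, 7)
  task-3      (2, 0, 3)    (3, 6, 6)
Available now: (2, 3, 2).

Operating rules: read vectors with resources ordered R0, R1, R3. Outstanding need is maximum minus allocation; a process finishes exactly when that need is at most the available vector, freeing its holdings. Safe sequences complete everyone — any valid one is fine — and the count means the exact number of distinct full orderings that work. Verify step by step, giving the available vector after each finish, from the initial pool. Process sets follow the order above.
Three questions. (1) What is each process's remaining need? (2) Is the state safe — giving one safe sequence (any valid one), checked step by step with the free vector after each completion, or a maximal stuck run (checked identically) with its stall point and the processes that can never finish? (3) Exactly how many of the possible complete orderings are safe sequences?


(1) Need matrix, components ordered R0, R1, R3:
  task-8: (0, 3, 2)
  task-0: (2, 4, 3)
  task-2: (3, 2, 2)
  task-1: (0, 1, 4)
  task-3: (1, 6, 3)
(2) UNSAFE.
Key observation: after task-8, task-1, task-0 the pool peaks at (2, 4, 10), and each blocked process is short somewhere: task-2 on R0; task-3 on R1.
A maximal execution: task-8, task-1, task-0 — then nothing else fits. Walking it through:
  pool = (2, 3, 2)
  run task-8 (needs (0, 3, 2), free (2, 3, 2)); after release of (0, 0, 2) the pool is (2, 3, 4)
  run task-1 (needs (0, 1, 4), free (2, 3, 4)); after release of (0, 1, 3) the pool is (2, 4, 7)
  run task-0 (needs (2, 4, 3), free (2, 4, 7)); after release of (0, 0, 3) the pool is (2, 4, 10)
  task-2 still needs (3, 2, 2) but only (2, 4, 10) is free — short on R0
  task-3 still needs (1, 6, 3) but only (2, 4, 10) is free — short on R1
Permanently blocked: task-2 and task-3.
(3) Precisely 0 of the possible complete orderings are safe sequences.


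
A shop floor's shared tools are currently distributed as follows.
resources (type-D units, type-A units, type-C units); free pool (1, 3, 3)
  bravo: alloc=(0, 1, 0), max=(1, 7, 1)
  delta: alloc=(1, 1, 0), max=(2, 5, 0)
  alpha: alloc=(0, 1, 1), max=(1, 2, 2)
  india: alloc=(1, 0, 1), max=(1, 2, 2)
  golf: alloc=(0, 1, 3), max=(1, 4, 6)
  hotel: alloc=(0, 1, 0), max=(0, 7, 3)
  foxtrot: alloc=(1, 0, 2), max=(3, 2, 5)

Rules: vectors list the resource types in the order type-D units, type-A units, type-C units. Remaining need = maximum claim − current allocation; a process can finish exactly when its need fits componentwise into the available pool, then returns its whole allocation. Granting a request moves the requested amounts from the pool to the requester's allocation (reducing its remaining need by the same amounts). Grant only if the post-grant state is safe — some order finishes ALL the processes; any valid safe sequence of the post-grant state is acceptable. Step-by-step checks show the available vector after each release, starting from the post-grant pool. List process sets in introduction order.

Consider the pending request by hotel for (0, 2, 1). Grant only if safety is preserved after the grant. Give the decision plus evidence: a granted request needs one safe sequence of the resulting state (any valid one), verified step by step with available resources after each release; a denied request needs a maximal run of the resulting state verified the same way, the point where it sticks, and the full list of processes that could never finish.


DENY: after the grant no complete ordering would exist.
Key observation: the wall is type-A units: completing alpha, india, foxtrot brings the pool only to (3, 2, 6), and all the rest need more.
On the post-grant state, alpha, india, foxtrot is a maximal run — nothing extends it. Walking it through:
  pool = (1, 1, 2)
  run alpha (needs (1, 1, 1), free (1, 1, 2)); after release of (0, 1, 1) the pool is (1, 2, 3)
  run india (needs (0, 2, 1), free (1, 2, 3)); after release of (1, 0, 1) the pool is (2, 2, 4)
  run foxtrot (needs (2, 2, 3), free (2, 2, 4)); after release of (1, 0, 2) the pool is (3, 2, 6)
  bravo still needs (1, 6, 1) but only (3, 2, 6) is free — short on type-A units
  delta still needs (1, 4, 0) but only (3, 2, 6) is free — short on type-A units
  golf still needs (1, 3, 3) but only (3, 2, 6) is free — short on type-A units
  hotel still needs (0, 4, 2) but only (3, 2, 6) is free — short on type-A units
Had the request been granted, bravo, delta, golf and hotel could never finish.


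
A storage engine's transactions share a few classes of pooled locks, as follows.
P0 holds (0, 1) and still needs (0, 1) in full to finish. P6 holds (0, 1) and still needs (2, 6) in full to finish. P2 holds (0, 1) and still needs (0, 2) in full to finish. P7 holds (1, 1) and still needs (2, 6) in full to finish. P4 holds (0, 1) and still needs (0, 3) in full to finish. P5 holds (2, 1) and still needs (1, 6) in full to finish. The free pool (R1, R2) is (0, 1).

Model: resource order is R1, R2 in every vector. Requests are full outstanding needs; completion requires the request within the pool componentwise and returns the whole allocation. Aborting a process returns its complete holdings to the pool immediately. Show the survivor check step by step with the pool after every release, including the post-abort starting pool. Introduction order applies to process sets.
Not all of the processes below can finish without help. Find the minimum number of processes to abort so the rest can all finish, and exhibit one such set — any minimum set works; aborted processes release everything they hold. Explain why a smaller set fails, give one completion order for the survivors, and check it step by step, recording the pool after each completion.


Abort P7 and P5.
Key observation: the returned (3, 2) from P7 and P5 is what brings P6 — unrunnable before, under any order — into play at step 4.
Minimality, checking each single-abort alternative: P0 alone leaves P6 blocked (short on R1 and R2); P6 alone leaves P7 blocked (short on R1 and R2); P2 alone leaves P6 blocked (short on R1 and R2); P7 alone leaves P6 blocked (short on R1 and R2); P4 alone leaves P6 blocked (short on R1 and R2); P5 alone leaves P6 blocked (short on R2).
The survivors complete as P4, P2, P0, P6. Check, step by step (starting from the post-abort pool):
  pool = (3, 3)
  run P4 (needs (0, 3), free (3, 3)); after release of (0, 1) the pool is (3, 4)
  run P2 (needs (0, 2), free (3, 4)); after release of (0, 1) the pool is (3, 5)
  run P0 (needs (0, 1), free (3, 5)); after release of (0, 1) the pool is (3, 6)
  run P6 (needs (2, 6), free (3, 6)); after release of (0, 1) the pool is (3, 7)


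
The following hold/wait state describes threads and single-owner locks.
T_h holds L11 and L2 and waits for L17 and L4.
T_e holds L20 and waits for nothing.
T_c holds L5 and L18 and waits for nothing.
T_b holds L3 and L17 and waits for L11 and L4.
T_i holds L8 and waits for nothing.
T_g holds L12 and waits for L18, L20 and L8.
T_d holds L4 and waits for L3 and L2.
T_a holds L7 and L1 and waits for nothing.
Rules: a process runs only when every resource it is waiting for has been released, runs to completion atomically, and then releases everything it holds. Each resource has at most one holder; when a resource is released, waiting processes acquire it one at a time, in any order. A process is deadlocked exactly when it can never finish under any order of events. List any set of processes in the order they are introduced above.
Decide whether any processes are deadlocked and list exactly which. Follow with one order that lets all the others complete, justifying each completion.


The deadlocked set is T_h, T_b and T_d.
Key observation: along T_h -> T_b -> T_h, each member waits on what the next one holds — a deadlock; T_d is caught in further circular waits.
One completion order for the rest: T_a, T_i, T_e, T_c, T_g.
Verifying each step:
  run T_a (it waits on nothing); releases L7 and L1
  run T_i (it waits on nothing); releases L8
  run T_e (it waits on nothing); releases L20
  run T_c (it waits on nothing); releases L5 and L18
  run T_g (all its waits — L18, L20 and L8 — are resolved); releases L12


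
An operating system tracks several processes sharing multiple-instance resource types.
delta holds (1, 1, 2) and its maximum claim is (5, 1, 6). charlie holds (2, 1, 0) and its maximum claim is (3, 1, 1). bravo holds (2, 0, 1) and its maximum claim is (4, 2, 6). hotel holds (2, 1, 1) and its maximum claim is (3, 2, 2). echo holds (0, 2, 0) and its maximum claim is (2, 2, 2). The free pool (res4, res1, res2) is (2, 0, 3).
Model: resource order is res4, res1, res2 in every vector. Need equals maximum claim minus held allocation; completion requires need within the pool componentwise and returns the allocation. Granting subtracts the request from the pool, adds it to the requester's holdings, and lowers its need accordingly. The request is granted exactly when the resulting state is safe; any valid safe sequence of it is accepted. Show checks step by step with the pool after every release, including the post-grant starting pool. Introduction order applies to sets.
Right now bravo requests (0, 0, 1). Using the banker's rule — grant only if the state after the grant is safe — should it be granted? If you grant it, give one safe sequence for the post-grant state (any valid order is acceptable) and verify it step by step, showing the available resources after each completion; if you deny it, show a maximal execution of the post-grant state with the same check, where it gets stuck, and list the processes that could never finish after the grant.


DENY. Granting would leave the state unsafe.
Key observation: the pool after echo, charlie, hotel is (6, 4, 3); every surviving request exceeds it in res2, so progress ends there.
On the post-grant state, echo, charlie, hotel is a maximal run — nothing extends it. Walking it through:
  pool = (2, 0, 2)
  echo: need (2, 0, 2) fits (2, 0, 2); releases (0, 2, 0), pool now (2, 2, 2)
  charlie: need (1, 0, 1) fits (2, 2, 2); releases (2, 1, 0), pool now (4, 3, 2)
  hotel: need (1, 1, 1) fits (4, 3, 2); releases (2, 1, 1), pool now (6, 4, 3)
  delta cannot run: need (4, 0, 4) vs free (6, 4, 3) (insufficient res2)
  bravo cannot run: need (2, 2, 4) vs free (6, 4, 3) (insufficient res2)
Post-grant, the permanently blocked set is delta and bravo.


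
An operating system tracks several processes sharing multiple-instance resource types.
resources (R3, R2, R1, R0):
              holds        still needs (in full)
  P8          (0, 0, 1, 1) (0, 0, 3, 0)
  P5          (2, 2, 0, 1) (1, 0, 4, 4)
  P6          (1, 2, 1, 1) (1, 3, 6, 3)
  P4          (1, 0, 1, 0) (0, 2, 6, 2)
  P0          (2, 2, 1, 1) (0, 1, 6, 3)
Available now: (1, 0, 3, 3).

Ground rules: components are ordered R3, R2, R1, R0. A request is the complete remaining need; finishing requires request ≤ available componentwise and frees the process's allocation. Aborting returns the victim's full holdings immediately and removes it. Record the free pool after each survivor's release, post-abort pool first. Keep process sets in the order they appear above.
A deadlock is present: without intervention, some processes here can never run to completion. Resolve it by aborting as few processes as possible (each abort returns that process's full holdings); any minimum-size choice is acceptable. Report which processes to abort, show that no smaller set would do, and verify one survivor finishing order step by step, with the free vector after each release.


Abort P6 and P0.
Key observation: no ordering could ever have run P4 before the abort of P6 and P0; with (3, 4, 2, 2) back in the pool it fits at step 3.
Minimality, checking each single-abort alternative: P8 alone leaves P6 blocked (short on R2 and R1); P5 alone leaves P6 blocked (short on R2 and R1); P6 alone leaves P4 blocked (short on R1); P4 alone leaves P6 blocked (short on R2 and R1); P0 alone leaves P6 blocked (short on R1).
Survivors finish in the order: P5, P8, P4. Step-by-step check (pool after the aborts first):
  pool = (4, 4, 5, 5)
  P5 needs (1, 0, 4, 4) <= (4, 4, 5, 5) -> finishes; pool += (2, 2, 0, 1) = (6, 6, 5, 6)
  P8 needs (0, 0, 3, 0) <= (6, 6, 5, 6) -> finishes; pool += (0, 0, 1, 1) = (6, 6, 6, 7)
  P4 needs (0, 2, 6, 2) <= (6, 6, 6, 7) -> finishes; pool += (1, 0, 1, 0) = (7, 6, 7, 7)


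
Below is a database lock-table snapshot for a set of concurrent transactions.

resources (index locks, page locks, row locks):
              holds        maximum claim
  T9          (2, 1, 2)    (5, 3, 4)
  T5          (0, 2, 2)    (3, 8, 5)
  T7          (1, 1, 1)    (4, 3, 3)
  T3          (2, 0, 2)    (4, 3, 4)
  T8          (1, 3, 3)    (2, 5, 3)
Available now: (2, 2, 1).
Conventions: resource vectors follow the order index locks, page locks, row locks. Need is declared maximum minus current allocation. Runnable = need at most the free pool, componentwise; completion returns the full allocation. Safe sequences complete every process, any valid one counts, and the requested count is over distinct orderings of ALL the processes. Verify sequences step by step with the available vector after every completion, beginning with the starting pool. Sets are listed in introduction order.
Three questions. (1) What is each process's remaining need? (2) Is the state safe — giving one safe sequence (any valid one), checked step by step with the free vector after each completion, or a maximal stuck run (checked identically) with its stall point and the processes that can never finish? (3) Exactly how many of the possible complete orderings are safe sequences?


(1) Outstanding need per process (order index locks, page locks, row locks):
  T9: (3, 2, 2)
  T5: (3, 6, 3)
  T7: (3, 2, 2)
  T3: (2, 3, 2)
  T8: (1, 2, 0)
(2) SAFE — a valid safe sequence is T8, T3, T9, T5, T7.
Key observation: reading the order forward, T8 is the first process whose need (1, 2, 0) meets the free pool (2, 2, 1) exactly on a resource it requests.
Step-by-step check:
  pool = (2, 2, 1)
  T8 needs (1, 2, 0) <= (2, 2, 1) -> finishes; pool += (1, 3, 3) = (3, 5, 4)
  T3 needs (2, 3, 2) <= (3, 5, 4) -> finishes; pool += (2, 0, 2) = (5, 5, 6)
  T9 needs (3, 2, 2) <= (5, 5, 6) -> finishes; pool += (2, 1, 2) = (7, 6, 8)
  T5 needs (3, 6, 3) <= (7, 6, 8) -> finishes; pool += (0, 2, 2) = (7, 8, 10)
  T7 needs (3, 2, 2) <= (7, 8, 10) -> finishes; pool += (1, 1, 1) = (8, 9, 11)
(3) Precisely 16 of the possible complete orderings are safe sequences.


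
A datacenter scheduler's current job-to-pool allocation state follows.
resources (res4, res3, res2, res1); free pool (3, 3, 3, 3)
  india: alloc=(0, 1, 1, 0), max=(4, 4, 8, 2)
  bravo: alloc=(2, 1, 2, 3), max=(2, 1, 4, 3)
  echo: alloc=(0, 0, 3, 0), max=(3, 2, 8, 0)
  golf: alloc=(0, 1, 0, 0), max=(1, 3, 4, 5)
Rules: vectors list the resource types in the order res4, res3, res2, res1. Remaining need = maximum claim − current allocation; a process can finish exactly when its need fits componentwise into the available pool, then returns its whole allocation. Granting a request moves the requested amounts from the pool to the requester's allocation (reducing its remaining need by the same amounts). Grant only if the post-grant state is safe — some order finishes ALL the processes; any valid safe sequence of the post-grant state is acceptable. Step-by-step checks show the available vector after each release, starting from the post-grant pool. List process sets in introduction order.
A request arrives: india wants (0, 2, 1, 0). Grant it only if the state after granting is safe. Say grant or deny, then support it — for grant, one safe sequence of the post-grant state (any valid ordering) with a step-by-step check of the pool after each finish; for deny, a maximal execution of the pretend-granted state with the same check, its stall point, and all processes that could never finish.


DENY — the pretend-granted state is unsafe.
Key observation: once bravo, golf finish, the pool peaks at (5, 3, 4, 6) — and every remaining process still needs more res2 than that.
On the post-grant state, bravo, golf is a maximal run — nothing extends it. Step-by-step check:
  pool = (3, 1, 2, 3)
  bravo needs (0, 0, 2, 0) <= (3, 1, 2, 3) -> finishes; pool += (2, 1, 2, 3) = (5, 2, 4, 6)
  golf needs (1, 2, 4, 5) <= (5, 2, 4, 6) -> finishes; pool += (0, 1, 0, 0) = (5, 3, 4, 6)
  india still needs (4, 1, 6, 2) but only (5, 3, 4, 6) is free — short on res2
  echo still needs (3, 2, 5, 0) but only (5, 3, 4, 6) is free — short on res2
Processes that could never finish after the grant: india and echo.
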